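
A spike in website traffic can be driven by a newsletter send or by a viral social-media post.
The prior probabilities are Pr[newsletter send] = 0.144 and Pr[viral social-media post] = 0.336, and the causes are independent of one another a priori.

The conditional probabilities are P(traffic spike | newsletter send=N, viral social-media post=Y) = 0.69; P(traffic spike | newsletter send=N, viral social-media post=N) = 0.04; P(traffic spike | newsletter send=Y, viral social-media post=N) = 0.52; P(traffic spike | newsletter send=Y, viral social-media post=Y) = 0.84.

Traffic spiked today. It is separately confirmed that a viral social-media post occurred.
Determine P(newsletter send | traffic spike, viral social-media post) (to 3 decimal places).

P(newsletter send | traffic spike, viral social-media post) ≈ 0.170

Weight on newsletter send=true, given the evidence: 0.84·0.144 = 0.120960
Denominator P(traffic spike | viral social-media post): 0.69·0.856 + 0.84·0.144 = 0.711600
P(newsletter send | traffic spike, viral social-media post) = 0.120960/0.711600 ≈ 0.170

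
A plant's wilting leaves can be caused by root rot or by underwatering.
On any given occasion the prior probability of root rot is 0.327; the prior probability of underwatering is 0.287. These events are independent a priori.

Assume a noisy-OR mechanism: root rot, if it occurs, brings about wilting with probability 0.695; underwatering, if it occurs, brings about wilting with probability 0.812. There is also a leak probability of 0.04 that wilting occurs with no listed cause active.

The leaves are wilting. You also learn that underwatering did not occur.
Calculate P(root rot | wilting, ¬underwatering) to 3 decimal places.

Under noisy-OR, P(wilting | causes) = 1 − (1−0.04)·∏(1−qᵢ) over the active causes.
P(wilting | ¬underwatering) = 0.04×0.673 + 0.7072×0.327 = 0.026920 + 0.231254 = 0.258174
Restricting to configurations with root rot present: 0.7072×0.327 = 0.231254.
P(root rot | wilting, ¬underwatering) = 0.231254 / 0.258174 ≈ 0.896

P(root rot | wilting, ¬underwatering) ≈ 0.896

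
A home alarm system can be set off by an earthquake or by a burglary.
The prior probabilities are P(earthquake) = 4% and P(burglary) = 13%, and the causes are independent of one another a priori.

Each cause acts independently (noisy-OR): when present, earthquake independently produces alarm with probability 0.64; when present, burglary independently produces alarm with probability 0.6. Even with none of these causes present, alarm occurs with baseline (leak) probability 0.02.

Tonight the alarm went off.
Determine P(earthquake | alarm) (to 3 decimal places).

P(earthquake | alarm) ≈ 0.226

Under noisy-OR, P(alarm | causes) = 1 − (1−0.02)·∏(1−qᵢ) over the active causes.
P(alarm) = 0.02·0.96·0.87 + 0.608·0.96·0.13 + 0.6472·0.04·0.87 + 0.85888·0.04·0.13 = 0.016704 + 0.075878 + 0.022523 + 0.004466 = 0.119571
Restricting to configurations with earthquake present: 0.022523 + 0.004466 = 0.026989.
Hence the posterior is 0.026989/0.119571 ≈ 0.226.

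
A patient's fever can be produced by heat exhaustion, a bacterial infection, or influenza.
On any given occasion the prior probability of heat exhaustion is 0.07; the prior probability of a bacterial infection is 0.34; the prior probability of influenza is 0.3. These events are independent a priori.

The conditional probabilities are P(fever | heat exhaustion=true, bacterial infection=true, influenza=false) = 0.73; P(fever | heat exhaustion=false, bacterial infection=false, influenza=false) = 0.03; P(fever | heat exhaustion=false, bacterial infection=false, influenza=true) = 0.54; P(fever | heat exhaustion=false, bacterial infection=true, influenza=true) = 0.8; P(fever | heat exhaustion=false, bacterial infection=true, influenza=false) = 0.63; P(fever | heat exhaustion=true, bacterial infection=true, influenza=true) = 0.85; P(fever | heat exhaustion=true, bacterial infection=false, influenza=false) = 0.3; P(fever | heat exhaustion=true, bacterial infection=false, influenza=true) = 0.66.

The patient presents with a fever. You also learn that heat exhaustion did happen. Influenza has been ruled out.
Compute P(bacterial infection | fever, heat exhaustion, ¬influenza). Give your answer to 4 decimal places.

Enumerate both values of bacterial infection and weight by the priors:
  P(fever | heat exhaustion, ¬influenza) = 0.3×0.66 + 0.73×0.34
        = 0.198000 + 0.248200 = 0.446200
The terms with bacterial infection present sum to 0.248200, so
  P(bacterial infection | fever, heat exhaustion, ¬influenza) = 0.248200 / 0.446200 ≈ 0.5563

P(bacterial infection | fever, heat exhaustion, ¬influenza) ≈ 0.5563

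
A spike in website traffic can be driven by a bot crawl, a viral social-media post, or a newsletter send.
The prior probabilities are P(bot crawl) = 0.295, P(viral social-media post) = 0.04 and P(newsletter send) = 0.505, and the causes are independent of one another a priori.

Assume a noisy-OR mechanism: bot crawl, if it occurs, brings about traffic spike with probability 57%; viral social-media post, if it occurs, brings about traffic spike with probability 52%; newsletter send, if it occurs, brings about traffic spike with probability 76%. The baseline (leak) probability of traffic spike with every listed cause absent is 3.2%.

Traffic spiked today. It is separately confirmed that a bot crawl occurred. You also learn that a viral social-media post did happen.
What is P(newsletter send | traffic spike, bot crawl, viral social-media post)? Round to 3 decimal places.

P(newsletter send | traffic spike, bot crawl, viral social-media post) ≈ 0.548

Under noisy-OR, P(traffic spike | causes) = 1 − (1−0.032)·∏(1−qᵢ) over the active causes.
Enumerate both values of newsletter send and weight by the priors:
  P(traffic spike | bot crawl, viral social-media post) = 0.800205×0.495 + 0.952049×0.505
        = 0.396101 + 0.480785 = 0.876886
Keeping only the newsletter send-present terms gives 0.480785, so
  P(newsletter send | traffic spike, bot crawl, viral social-media post) = 0.480785 / 0.876886 ≈ 0.548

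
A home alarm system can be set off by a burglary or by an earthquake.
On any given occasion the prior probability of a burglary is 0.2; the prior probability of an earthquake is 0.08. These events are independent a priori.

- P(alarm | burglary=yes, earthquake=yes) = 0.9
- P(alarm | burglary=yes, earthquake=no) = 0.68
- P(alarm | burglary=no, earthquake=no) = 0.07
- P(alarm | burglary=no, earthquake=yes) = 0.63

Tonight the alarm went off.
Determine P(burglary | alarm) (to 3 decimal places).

Enumerate the 4 (burglary, earthquake) configurations and weight by the priors:
  P(alarm) = 0.07*0.8*0.92 + 0.63*0.8*0.08 + 0.68*0.2*0.92 + 0.9*0.2*0.08
        = 0.051520 + 0.040320 + 0.125120 + 0.014400 = 0.231360
Configurations with burglary contribute 0.139520, so
  P(burglary | alarm) = 0.139520 / 0.231360 ≈ 0.603

P(burglary | alarm) ≈ 0.603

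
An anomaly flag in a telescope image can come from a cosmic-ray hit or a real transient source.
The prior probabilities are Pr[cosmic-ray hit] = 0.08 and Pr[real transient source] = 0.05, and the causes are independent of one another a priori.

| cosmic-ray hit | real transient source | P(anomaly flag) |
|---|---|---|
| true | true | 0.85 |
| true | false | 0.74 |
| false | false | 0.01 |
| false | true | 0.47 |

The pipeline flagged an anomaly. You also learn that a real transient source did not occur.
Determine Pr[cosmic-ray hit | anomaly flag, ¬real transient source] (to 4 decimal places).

P(anomaly flag | ¬real transient source) = 0.01×0.92 + 0.74×0.08 = 0.009200 + 0.059200 = 0.068400
Restricting to configurations with cosmic-ray hit present: 0.74×0.08 = 0.059200.
So P(cosmic-ray hit | anomaly flag, ¬real transient source) = 0.059200/0.068400 ≈ 0.8655.

Pr[cosmic-ray hit | anomaly flag, ¬real transient source] ≈ 0.8655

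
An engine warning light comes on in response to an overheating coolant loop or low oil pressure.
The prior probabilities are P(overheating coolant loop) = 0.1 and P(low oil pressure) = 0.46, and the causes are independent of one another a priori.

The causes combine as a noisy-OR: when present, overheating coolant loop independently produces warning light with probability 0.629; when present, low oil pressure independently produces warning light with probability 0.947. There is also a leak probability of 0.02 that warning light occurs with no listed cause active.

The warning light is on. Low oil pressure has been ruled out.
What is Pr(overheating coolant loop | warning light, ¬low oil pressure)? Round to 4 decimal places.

Pr(overheating coolant loop | warning light, ¬low oil pressure) ≈ 0.7795

Under noisy-OR, P(warning light | causes) = 1 − (1−0.02)·∏(1−qᵢ) over the active causes.
By total probability over both values of overheating coolant loop:
  P(warning light | ¬low oil pressure) = 0.02·0.9 + 0.63642·0.1
        = 0.018000 + 0.063642 = 0.081642
Keeping only the overheating coolant loop-present terms gives 0.063642, so
  P(overheating coolant loop | warning light, ¬low oil pressure) = 0.063642 / 0.081642 ≈ 0.7795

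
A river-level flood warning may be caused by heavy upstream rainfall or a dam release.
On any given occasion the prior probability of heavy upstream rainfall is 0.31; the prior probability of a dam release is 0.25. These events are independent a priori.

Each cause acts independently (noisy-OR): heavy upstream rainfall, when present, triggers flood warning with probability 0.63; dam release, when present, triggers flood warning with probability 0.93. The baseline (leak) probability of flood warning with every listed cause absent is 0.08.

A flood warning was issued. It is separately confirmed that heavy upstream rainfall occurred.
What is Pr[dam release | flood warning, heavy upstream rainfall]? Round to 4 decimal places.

Pr[dam release | flood warning, heavy upstream rainfall] ≈ 0.3303

Under noisy-OR, P(flood warning | causes) = 1 − (1−0.08)·∏(1−qᵢ) over the active causes.
P(flood warning | heavy upstream rainfall) = 0.6596×0.75 + 0.976172×0.25 = 0.494700 + 0.244043 = 0.738743
Of this, 0.244043 comes from 0.976172×0.25 (the dam release=true cases).
Hence the posterior is 0.244043/0.738743 ≈ 0.3303.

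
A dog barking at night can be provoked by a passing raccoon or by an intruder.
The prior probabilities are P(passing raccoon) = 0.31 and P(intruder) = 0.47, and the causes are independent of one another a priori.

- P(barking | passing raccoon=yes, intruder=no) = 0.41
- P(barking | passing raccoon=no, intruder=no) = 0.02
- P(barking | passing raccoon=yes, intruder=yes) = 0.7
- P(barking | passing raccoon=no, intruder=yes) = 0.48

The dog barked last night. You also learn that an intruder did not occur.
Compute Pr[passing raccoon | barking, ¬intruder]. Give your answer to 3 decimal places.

P(barking | ¬intruder) = 0.02*0.69 + 0.41*0.31 = 0.013800 + 0.127100 = 0.140900
The passing raccoon-present share is 0.41*0.31 = 0.127100.
So P(passing raccoon | barking, ¬intruder) = 0.127100/0.140900 ≈ 0.902.

Pr[passing raccoon | barking, ¬intruder] ≈ 0.902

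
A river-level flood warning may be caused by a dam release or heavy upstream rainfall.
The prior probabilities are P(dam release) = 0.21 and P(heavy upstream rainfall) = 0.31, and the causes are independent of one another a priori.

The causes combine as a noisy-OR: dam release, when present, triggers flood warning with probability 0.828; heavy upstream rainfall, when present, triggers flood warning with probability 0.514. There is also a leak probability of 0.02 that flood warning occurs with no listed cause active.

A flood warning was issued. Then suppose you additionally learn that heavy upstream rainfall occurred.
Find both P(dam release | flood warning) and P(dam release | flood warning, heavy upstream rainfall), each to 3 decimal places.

Under noisy-OR, P(flood warning | causes) = 1 − (1−0.02)·∏(1−qᵢ) over the active causes.
Numerator (weight on configurations with dam release): 0.120476 + 0.059767 = 0.180243
Denominator P(flood warning): 0.02×0.79×0.69 + 0.52372×0.79×0.31 + 0.83144×0.21×0.69 + 0.91808×0.21×0.31 = 0.319404
Posterior = 0.180243 / 0.319404 ≈ 0.564

With the extra evidence:
Weight on dam release=true, given the evidence: 0.91808*0.21 = 0.192797
Denominator P(flood warning | heavy upstream rainfall): 0.52372*0.79 + 0.91808*0.21 = 0.606536
P(dam release | flood warning, heavy upstream rainfall) = 0.192797/0.606536 ≈ 0.318

P(dam release | flood warning) ≈ 0.564; P(dam release | flood warning, heavy upstream rainfall) ≈ 0.318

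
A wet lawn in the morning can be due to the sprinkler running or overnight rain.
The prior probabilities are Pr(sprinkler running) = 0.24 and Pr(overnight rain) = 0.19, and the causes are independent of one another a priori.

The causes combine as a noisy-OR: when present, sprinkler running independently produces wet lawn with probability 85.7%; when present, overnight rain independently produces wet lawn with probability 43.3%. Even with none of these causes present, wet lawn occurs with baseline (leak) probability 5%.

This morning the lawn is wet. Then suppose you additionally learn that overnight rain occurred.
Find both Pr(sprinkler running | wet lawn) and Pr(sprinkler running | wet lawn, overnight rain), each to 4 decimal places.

Pr(sprinkler running | wet lawn) ≈ 0.6832; Pr(sprinkler running | wet lawn, overnight rain) ≈ 0.3872

Under noisy-OR, P(wet lawn | causes) = 1 − (1−0.05)·∏(1−qᵢ) over the active causes.
P(wet lawn) = 0.05*0.76*0.81 + 0.46135*0.76*0.19 + 0.86415*0.24*0.81 + 0.922973*0.24*0.19 = 0.030780 + 0.066619 + 0.167991 + 0.042088 = 0.307478
The sprinkler running-present share is 0.167991 + 0.042088 = 0.210079.
So P(sprinkler running | wet lawn) = 0.210079/0.307478 ≈ 0.6832.

With the extra evidence:
By total probability over both values of sprinkler running:
  P(wet lawn | overnight rain) = 0.46135·0.76 + 0.922973·0.24
        = 0.350626 + 0.221514 = 0.572140
Keeping only the sprinkler running-present terms gives 0.221514, so
  P(sprinkler running | wet lawn, overnight rain) = 0.221514 / 0.572140 ≈ 0.3872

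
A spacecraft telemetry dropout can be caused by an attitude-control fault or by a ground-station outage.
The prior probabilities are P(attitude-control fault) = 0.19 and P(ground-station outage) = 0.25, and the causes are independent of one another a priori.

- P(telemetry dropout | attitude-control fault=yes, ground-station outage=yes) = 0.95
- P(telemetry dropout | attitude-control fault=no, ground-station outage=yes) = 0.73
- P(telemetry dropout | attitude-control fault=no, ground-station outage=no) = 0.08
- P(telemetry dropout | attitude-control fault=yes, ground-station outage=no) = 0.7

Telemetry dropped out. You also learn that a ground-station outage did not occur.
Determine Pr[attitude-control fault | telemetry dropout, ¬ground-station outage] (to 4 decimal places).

Pr[attitude-control fault | telemetry dropout, ¬ground-station outage] ≈ 0.6724

P(telemetry dropout | ¬ground-station outage) = 0.08*0.81 + 0.7*0.19 = 0.064800 + 0.133000 = 0.197800
The attitude-control fault-present share is 0.7*0.19 = 0.133000.
So P(attitude-control fault | telemetry dropout, ¬ground-station outage) = 0.133000/0.197800 ≈ 0.6724.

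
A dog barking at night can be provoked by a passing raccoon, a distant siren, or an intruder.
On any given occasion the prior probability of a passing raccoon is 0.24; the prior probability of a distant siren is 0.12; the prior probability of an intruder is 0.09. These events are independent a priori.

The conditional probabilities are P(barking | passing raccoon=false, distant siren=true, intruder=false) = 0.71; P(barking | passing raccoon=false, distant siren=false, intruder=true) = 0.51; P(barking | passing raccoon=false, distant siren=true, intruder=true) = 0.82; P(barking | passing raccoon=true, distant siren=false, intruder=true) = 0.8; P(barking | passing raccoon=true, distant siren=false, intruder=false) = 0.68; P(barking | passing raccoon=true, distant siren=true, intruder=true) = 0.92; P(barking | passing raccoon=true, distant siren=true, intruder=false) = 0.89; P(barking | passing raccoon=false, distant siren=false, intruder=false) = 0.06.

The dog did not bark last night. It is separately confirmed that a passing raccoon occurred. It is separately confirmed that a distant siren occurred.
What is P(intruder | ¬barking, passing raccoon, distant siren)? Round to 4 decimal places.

P(¬barking | passing raccoon, distant siren) = 0.11*0.91 + 0.08*0.09 = 0.100100 + 0.007200 = 0.107300
Of this, 0.007200 comes from 0.08*0.09 (the intruder=true cases).
P(intruder | ¬barking, passing raccoon, distant siren) = 0.007200 / 0.107300 ≈ 0.0671

P(intruder | ¬barking, passing raccoon, distant siren) ≈ 0.0671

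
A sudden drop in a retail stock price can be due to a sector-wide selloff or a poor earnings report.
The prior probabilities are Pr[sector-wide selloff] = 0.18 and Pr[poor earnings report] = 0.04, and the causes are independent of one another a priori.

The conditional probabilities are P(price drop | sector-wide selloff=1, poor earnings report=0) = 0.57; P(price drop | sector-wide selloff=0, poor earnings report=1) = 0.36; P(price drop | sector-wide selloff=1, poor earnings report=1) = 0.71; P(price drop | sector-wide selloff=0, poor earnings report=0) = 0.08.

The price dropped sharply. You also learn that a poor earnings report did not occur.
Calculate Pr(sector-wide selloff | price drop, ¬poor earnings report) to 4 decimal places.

Pr(sector-wide selloff | price drop, ¬poor earnings report) ≈ 0.6100

P(price drop | ¬poor earnings report) = 0.08·0.82 + 0.57·0.18 = 0.065600 + 0.102600 = 0.168200
Restricting to configurations with sector-wide selloff present: 0.57·0.18 = 0.102600.
So P(sector-wide selloff | price drop, ¬poor earnings report) = 0.102600/0.168200 ≈ 0.6100.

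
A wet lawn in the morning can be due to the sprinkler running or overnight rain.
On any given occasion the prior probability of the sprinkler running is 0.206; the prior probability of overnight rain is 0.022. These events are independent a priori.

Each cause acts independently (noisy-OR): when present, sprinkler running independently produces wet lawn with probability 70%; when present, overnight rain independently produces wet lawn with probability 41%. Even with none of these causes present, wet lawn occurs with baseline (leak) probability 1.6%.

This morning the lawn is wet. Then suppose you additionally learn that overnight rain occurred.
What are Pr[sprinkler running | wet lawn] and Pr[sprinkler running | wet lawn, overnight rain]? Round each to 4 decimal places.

Under noisy-OR, P(wet lawn | causes) = 1 − (1−0.016)·∏(1−qᵢ) over the active causes.
For the numerator, keep only sprinkler running=true terms: 0.141995 + 0.003743 = 0.145738
The normalizing constant is 0.016×0.794×0.978 + 0.41944×0.794×0.022 + 0.7048×0.206×0.978 + 0.825832×0.206×0.022 = 0.165490
Posterior = 0.145738 / 0.165490 ≈ 0.8806

Now condition on the additional information:
Sum P(wet lawn|·) weighted by the priors over both values of sprinkler running:
  P(wet lawn | overnight rain) = 0.41944*0.794 + 0.825832*0.206
        = 0.333035 + 0.170121 = 0.503156
Keeping only the sprinkler running-present terms gives 0.170121, so
  P(sprinkler running | wet lawn, overnight rain) = 0.170121 / 0.503156 ≈ 0.3381
The drop from 0.8806 to 0.3381 is the explaining-away (discounting) effect.

Pr[sprinkler running | wet lawn] ≈ 0.8806; Pr[sprinkler running | wet lawn, overnight rain] ≈ 0.3381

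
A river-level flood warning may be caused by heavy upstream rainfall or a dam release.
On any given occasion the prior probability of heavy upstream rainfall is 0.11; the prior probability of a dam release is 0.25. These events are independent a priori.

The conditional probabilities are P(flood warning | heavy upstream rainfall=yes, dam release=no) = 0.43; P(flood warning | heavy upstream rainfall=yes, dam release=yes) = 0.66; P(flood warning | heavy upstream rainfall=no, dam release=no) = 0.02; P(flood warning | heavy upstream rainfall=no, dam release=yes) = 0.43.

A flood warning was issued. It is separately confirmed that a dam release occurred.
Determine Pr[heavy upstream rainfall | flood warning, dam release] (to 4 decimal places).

Pr[heavy upstream rainfall | flood warning, dam release] ≈ 0.1595

By total probability over both values of heavy upstream rainfall:
  P(flood warning | dam release) = 0.43*0.89 + 0.66*0.11
        = 0.382700 + 0.072600 = 0.455300
Keeping only the heavy upstream rainfall-present terms gives 0.072600, so
  P(heavy upstream rainfall | flood warning, dam release) = 0.072600 / 0.455300 ≈ 0.1595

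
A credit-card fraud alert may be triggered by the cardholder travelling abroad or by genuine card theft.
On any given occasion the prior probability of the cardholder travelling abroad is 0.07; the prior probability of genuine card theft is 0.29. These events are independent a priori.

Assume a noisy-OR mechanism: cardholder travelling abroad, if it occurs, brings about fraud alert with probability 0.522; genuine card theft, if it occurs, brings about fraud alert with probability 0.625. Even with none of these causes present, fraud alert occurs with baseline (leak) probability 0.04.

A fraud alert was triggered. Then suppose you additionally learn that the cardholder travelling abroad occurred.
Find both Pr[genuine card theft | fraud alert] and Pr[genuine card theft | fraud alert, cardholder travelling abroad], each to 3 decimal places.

Under noisy-OR, P(fraud alert | causes) = 1 − (1−0.04)·∏(1−qᵢ) over the active causes.
By total probability over the 4 (cardholder travelling abroad, genuine card theft) configurations:
  P(fraud alert) = 0.04×0.93×0.71 + 0.64×0.93×0.29 + 0.54112×0.07×0.71 + 0.82792×0.07×0.29
        = 0.026412 + 0.172608 + 0.026894 + 0.016807 = 0.242721
Configurations with genuine card theft contribute 0.189415, so
  P(genuine card theft | fraud alert) = 0.189415 / 0.242721 ≈ 0.780

Now also conditioning on cardholder travelling abroad=true:
By total probability over both values of genuine card theft:
  P(fraud alert | cardholder travelling abroad) = 0.54112·0.71 + 0.82792·0.29
        = 0.384195 + 0.240097 = 0.624292
Configurations with genuine card theft contribute 0.240097, so
  P(genuine card theft | fraud alert, cardholder travelling abroad) = 0.240097 / 0.624292 ≈ 0.385
The drop from 0.780 to 0.385 is the explaining-away (discounting) effect.

Pr[genuine card theft | fraud alert] ≈ 0.780; Pr[genuine card theft | fraud alert, cardholder travelling abroad] ≈ 0.385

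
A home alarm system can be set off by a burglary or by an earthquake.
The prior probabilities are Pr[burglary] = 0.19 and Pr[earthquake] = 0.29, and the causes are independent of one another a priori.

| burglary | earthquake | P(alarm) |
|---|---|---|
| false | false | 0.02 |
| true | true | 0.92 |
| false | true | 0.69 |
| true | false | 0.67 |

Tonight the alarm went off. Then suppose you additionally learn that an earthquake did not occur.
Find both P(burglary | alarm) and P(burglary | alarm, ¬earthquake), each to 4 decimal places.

By total probability over the 4 (burglary, earthquake) configurations:
  P(alarm) = 0.02*0.81*0.71 + 0.69*0.81*0.29 + 0.67*0.19*0.71 + 0.92*0.19*0.29
        = 0.011502 + 0.162081 + 0.090383 + 0.050692 = 0.314658
Configurations with burglary contribute 0.141075, so
  P(burglary | alarm) = 0.141075 / 0.314658 ≈ 0.4483

Now condition on the additional information:
P(alarm | ¬earthquake) = 0.02*0.81 + 0.67*0.19 = 0.016200 + 0.127300 = 0.143500
Restricting to configurations with burglary present: 0.67*0.19 = 0.127300.
P(burglary | alarm, ¬earthquake) = 0.127300 / 0.143500 ≈ 0.8871

P(burglary | alarm) ≈ 0.4483; P(burglary | alarm, ¬earthquake) ≈ 0.8871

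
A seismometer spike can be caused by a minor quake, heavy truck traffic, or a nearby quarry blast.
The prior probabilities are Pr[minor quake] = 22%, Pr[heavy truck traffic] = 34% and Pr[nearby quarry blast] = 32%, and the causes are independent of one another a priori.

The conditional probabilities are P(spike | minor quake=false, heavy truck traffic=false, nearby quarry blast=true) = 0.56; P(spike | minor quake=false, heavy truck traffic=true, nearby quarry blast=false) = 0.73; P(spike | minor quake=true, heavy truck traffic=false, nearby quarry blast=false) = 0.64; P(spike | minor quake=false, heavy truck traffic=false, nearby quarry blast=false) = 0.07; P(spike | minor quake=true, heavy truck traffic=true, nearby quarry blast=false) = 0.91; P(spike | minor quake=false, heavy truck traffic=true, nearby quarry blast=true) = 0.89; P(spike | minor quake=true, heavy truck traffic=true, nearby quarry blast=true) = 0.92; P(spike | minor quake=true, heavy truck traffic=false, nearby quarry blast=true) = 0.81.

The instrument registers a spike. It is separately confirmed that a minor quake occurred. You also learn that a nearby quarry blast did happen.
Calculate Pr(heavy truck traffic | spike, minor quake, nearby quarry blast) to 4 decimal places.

P(spike | minor quake, nearby quarry blast) = 0.81·0.66 + 0.92·0.34 = 0.534600 + 0.312800 = 0.847400
The heavy truck traffic-present share is 0.92·0.34 = 0.312800.
Hence the posterior is 0.312800/0.847400 ≈ 0.3691.

Pr(heavy truck traffic | spike, minor quake, nearby quarry blast) ≈ 0.3691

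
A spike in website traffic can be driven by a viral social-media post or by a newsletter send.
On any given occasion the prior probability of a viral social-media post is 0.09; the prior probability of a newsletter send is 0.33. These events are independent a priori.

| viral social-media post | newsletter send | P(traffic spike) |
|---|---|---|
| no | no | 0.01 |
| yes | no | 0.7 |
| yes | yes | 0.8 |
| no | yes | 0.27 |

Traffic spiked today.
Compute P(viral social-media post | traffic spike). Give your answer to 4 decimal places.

P(viral social-media post | traffic spike) ≈ 0.4308

For the numerator, keep only viral social-media post=true terms: 0.042210 + 0.023760 = 0.065970
The normalizing constant is 0.01·0.91·0.67 + 0.27·0.91·0.33 + 0.7·0.09·0.67 + 0.8·0.09·0.33 = 0.153148
P(viral social-media post | traffic spike) = 0.065970/0.153148 ≈ 0.4308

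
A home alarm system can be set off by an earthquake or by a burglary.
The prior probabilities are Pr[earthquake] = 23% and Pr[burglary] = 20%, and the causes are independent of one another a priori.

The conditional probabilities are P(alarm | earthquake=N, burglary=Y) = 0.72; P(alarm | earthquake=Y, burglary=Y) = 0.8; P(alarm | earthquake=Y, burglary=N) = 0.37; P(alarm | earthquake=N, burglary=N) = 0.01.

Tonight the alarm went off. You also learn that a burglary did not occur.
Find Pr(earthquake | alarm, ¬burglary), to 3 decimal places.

Sum P(alarm|·) weighted by the priors over both values of earthquake:
  P(alarm | ¬burglary) = 0.01×0.77 + 0.37×0.23
        = 0.007700 + 0.085100 = 0.092800
Configurations with earthquake contribute 0.085100, so
  P(earthquake | alarm, ¬burglary) = 0.085100 / 0.092800 ≈ 0.917

Pr(earthquake | alarm, ¬burglary) ≈ 0.917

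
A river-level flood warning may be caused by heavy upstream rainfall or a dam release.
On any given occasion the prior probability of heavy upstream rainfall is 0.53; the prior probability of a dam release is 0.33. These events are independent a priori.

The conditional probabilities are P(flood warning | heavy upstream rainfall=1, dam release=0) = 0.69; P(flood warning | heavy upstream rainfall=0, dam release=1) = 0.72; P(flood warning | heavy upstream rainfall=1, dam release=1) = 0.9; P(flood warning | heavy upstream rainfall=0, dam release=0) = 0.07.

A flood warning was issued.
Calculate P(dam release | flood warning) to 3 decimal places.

P(dam release | flood warning) ≈ 0.502

For the numerator, keep only dam release=true terms: 0.111672 + 0.157410 = 0.269082
The normalizing constant is 0.07·0.47·0.67 + 0.72·0.47·0.33 + 0.69·0.53·0.67 + 0.9·0.53·0.33 = 0.536144
P(dam release | flood warning) = 0.269082/0.536144 ≈ 0.502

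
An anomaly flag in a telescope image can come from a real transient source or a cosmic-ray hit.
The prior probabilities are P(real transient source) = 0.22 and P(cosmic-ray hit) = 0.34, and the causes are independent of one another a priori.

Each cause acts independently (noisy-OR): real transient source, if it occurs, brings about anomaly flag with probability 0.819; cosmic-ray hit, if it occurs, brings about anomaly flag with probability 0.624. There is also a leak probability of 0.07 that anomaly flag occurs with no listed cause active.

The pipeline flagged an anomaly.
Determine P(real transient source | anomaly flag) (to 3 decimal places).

Under noisy-OR, P(anomaly flag | causes) = 1 − (1−0.07)·∏(1−qᵢ) over the active causes.
For the numerator, keep only real transient source=true terms: 0.120758 + 0.070066 = 0.190824
The normalizing constant is 0.07*0.78*0.66 + 0.65032*0.78*0.34 + 0.83167*0.22*0.66 + 0.936708*0.22*0.34 = 0.399325
P(real transient source | anomaly flag) = 0.190824/0.399325 ≈ 0.478

P(real transient source | anomaly flag) ≈ 0.478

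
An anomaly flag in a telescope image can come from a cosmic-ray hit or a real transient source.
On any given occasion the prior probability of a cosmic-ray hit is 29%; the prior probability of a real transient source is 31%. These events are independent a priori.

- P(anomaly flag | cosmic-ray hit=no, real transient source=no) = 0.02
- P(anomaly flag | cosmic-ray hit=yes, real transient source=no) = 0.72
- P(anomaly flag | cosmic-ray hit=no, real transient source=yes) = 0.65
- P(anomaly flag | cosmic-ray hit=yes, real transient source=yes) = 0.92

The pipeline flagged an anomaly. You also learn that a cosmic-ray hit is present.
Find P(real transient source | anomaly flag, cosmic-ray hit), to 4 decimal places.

Sum P(anomaly flag|·) weighted by the priors over both values of real transient source:
  P(anomaly flag | cosmic-ray hit) = 0.72·0.69 + 0.92·0.31
        = 0.496800 + 0.285200 = 0.782000
Keeping only the real transient source-present terms gives 0.285200, so
  P(real transient source | anomaly flag, cosmic-ray hit) = 0.285200 / 0.782000 ≈ 0.3647

P(real transient source | anomaly flag, cosmic-ray hit) ≈ 0.3647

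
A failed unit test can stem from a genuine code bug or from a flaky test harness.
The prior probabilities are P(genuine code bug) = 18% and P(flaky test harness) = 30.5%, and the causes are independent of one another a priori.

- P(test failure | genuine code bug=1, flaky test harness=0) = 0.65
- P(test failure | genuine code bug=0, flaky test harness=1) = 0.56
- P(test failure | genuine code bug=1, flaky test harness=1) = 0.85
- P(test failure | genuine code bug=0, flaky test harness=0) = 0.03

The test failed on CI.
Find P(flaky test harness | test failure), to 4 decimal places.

P(flaky test harness | test failure) ≈ 0.6549

Enumerate the 4 (genuine code bug, flaky test harness) configurations and weight by the priors:
  P(test failure) = 0.03×0.82×0.695 + 0.56×0.82×0.305 + 0.65×0.18×0.695 + 0.85×0.18×0.305
        = 0.017097 + 0.140056 + 0.081315 + 0.046665 = 0.285133
Keeping only the flaky test harness-present terms gives 0.186721, so
  P(flaky test harness | test failure) = 0.186721 / 0.285133 ≈ 0.6549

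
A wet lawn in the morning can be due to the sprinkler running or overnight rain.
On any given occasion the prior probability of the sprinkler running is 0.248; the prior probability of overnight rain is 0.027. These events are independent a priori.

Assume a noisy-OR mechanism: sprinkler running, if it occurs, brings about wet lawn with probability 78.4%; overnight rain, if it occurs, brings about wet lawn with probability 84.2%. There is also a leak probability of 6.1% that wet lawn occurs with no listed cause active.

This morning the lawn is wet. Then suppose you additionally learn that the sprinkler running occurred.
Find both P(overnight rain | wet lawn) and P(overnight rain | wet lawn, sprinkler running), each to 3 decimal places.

Under noisy-OR, P(wet lawn | causes) = 1 − (1−0.061)·∏(1−qᵢ) over the active causes.
By total probability over the 4 (sprinkler running, overnight rain) configurations:
  P(wet lawn) = 0.061*0.752*0.973 + 0.851638*0.752*0.027 + 0.797176*0.248*0.973 + 0.967954*0.248*0.027
        = 0.044633 + 0.017292 + 0.192362 + 0.006481 = 0.260768
The terms with overnight rain present sum to 0.023773, so
  P(overnight rain | wet lawn) = 0.023773 / 0.260768 ≈ 0.091

With the extra evidence:
Numerator (weight on configurations with overnight rain): 0.967954*0.027 = 0.026135
Denominator P(wet lawn | sprinkler running): 0.797176*0.973 + 0.967954*0.027 = 0.801787
P(overnight rain | wet lawn, sprinkler running) = 0.026135/0.801787 ≈ 0.033

P(overnight rain | wet lawn) ≈ 0.091; P(overnight rain | wet lawn, sprinkler running) ≈ 0.033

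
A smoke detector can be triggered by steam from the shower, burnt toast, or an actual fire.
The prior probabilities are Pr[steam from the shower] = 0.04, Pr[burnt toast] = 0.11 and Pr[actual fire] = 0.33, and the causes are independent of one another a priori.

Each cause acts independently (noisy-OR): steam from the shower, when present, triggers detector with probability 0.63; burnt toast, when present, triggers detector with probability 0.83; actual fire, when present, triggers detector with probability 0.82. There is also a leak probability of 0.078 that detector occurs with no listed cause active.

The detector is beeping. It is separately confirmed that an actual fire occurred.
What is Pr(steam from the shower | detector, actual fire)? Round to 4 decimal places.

Under noisy-OR, P(detector | causes) = 1 − (1−0.078)·∏(1−qᵢ) over the active causes.
By total probability over the 4 (steam from the shower, burnt toast) configurations:
  P(detector | actual fire) = 0.83404*0.96*0.89 + 0.971787*0.96*0.11 + 0.938595*0.04*0.89 + 0.989561*0.04*0.11
        = 0.712604 + 0.102621 + 0.033414 + 0.004354 = 0.852993
The terms with steam from the shower present sum to 0.037768, so
  P(steam from the shower | detector, actual fire) = 0.037768 / 0.852993 ≈ 0.0443

Pr(steam from the shower | detector, actual fire) ≈ 0.0443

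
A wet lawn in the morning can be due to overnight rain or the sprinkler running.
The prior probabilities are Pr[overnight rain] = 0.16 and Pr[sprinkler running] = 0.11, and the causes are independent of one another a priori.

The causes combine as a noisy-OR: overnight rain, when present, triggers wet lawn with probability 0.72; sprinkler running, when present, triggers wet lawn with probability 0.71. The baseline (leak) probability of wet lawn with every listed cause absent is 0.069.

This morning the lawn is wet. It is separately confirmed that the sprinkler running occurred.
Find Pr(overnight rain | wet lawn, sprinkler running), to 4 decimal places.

Pr(overnight rain | wet lawn, sprinkler running) ≈ 0.1943

Under noisy-OR, P(wet lawn | causes) = 1 − (1−0.069)·∏(1−qᵢ) over the active causes.
P(wet lawn | sprinkler running) = 0.73001×0.84 + 0.924403×0.16 = 0.613208 + 0.147904 = 0.761112
Restricting to configurations with overnight rain present: 0.924403×0.16 = 0.147904.
Hence the posterior is 0.147904/0.761112 ≈ 0.1943.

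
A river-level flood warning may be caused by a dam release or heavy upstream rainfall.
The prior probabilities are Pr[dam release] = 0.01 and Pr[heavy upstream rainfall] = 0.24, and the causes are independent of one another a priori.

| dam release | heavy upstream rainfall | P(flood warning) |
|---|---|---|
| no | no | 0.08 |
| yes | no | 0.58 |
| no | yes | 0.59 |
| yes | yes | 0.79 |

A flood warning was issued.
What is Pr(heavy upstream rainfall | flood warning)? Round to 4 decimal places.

Pr(heavy upstream rainfall | flood warning) ≈ 0.6874

Enumerate the 4 (dam release, heavy upstream rainfall) configurations and weight by the priors:
  P(flood warning) = 0.08×0.99×0.76 + 0.59×0.99×0.24 + 0.58×0.01×0.76 + 0.79×0.01×0.24
        = 0.060192 + 0.140184 + 0.004408 + 0.001896 = 0.206680
Configurations with heavy upstream rainfall contribute 0.142080, so
  P(heavy upstream rainfall | flood warning) = 0.142080 / 0.206680 ≈ 0.6874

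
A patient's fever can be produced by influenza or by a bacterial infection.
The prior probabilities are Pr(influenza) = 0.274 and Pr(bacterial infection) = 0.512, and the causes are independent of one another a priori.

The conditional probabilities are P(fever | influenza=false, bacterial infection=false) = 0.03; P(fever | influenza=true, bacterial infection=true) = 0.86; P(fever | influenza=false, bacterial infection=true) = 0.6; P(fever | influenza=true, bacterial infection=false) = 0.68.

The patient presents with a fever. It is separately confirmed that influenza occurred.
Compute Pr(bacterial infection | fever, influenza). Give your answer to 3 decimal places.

Numerator (weight on configurations with bacterial infection): 0.86·0.512 = 0.440320
Normalizer over all consistent configurations: 0.68·0.488 + 0.86·0.512 = 0.772160
Posterior = 0.440320 / 0.772160 ≈ 0.570

Pr(bacterial infection | fever, influenza) ≈ 0.570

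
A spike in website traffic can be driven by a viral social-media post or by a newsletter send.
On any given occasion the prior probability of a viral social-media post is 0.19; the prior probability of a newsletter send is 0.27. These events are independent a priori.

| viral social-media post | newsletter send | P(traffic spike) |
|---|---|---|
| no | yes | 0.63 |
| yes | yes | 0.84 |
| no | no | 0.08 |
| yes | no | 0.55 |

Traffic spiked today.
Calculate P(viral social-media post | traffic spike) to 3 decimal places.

P(viral social-media post | traffic spike) ≈ 0.392

Weight on viral social-media post=true, given the evidence: 0.076285 + 0.043092 = 0.119377
Normalizer over all consistent configurations: 0.08×0.81×0.73 + 0.63×0.81×0.27 + 0.55×0.19×0.73 + 0.84×0.19×0.27 = 0.304462
Posterior = 0.119377 / 0.304462 ≈ 0.392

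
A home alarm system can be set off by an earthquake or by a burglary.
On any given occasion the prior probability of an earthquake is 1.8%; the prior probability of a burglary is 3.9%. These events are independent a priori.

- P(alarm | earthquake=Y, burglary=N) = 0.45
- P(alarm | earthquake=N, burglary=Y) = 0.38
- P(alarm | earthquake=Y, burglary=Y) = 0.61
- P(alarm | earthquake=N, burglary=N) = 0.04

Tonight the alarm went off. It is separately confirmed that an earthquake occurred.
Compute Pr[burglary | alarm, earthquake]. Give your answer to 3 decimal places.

Enumerate both values of burglary and weight by the priors:
  P(alarm | earthquake) = 0.45·0.961 + 0.61·0.039
        = 0.432450 + 0.023790 = 0.456240
Configurations with burglary contribute 0.023790, so
  P(burglary | alarm, earthquake) = 0.023790 / 0.456240 ≈ 0.052

Pr[burglary | alarm, earthquake] ≈ 0.052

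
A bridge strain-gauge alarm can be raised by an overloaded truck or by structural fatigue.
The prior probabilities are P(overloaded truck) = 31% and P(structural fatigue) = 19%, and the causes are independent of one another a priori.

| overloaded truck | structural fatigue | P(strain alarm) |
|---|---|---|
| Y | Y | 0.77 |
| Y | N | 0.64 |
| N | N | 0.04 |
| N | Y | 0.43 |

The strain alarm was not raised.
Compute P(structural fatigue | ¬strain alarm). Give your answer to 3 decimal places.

Enumerate the 4 (overloaded truck, structural fatigue) configurations and weight by the priors:
  P(¬strain alarm) = 0.96×0.69×0.81 + 0.57×0.69×0.19 + 0.36×0.31×0.81 + 0.23×0.31×0.19
        = 0.536544 + 0.074727 + 0.090396 + 0.013547 = 0.715214
Keeping only the structural fatigue-present terms gives 0.088274, so
  P(structural fatigue | ¬strain alarm) = 0.088274 / 0.715214 ≈ 0.123

P(structural fatigue | ¬strain alarm) ≈ 0.123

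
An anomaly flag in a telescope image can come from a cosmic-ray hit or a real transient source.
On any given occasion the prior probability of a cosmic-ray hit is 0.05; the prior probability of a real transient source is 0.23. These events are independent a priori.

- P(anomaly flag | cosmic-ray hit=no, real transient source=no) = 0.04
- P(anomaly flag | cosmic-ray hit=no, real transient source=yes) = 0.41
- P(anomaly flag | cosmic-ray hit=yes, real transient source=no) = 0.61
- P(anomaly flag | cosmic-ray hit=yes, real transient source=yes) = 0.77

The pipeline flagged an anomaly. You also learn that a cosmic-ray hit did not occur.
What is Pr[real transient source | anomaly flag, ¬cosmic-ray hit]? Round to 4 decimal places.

Pr[real transient source | anomaly flag, ¬cosmic-ray hit] ≈ 0.7538

P(anomaly flag | ¬cosmic-ray hit) = 0.04·0.77 + 0.41·0.23 = 0.030800 + 0.094300 = 0.125100
Restricting to configurations with real transient source present: 0.41·0.23 = 0.094300.
So P(real transient source | anomaly flag, ¬cosmic-ray hit) = 0.094300/0.125100 ≈ 0.7538.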